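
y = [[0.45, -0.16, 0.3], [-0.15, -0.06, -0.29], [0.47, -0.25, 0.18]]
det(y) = -0.00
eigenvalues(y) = [0.81, 0.0, -0.24]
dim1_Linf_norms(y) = [0.45, 0.29, 0.47]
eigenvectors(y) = [[-0.69, 0.55, -0.04], [0.33, 0.72, 0.84], [-0.65, -0.43, 0.54]]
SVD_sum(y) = [[0.46, -0.18, 0.28], [-0.2, 0.08, -0.12], [0.44, -0.17, 0.27]] + [[-0.01, 0.02, 0.02], [0.05, -0.14, -0.17], [0.03, -0.08, -0.09]] + [[0.0, 0.00, -0.00], [0.00, 0.0, -0.0], [-0.00, -0.0, 0.00]]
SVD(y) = [[-0.68, 0.10, -0.72],[0.3, -0.87, -0.40],[-0.66, -0.49, 0.56]] @ diag([0.8238333893356086, 0.2557277670180671, 0.0013622744793510475]) @ [[-0.81, 0.31, -0.5], [-0.22, 0.62, 0.75], [-0.55, -0.72, 0.43]]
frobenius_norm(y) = 0.86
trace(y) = 0.57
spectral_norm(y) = 0.82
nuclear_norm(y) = 1.08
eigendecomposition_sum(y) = [[0.45, -0.17, 0.29], [-0.22, 0.08, -0.14], [0.43, -0.16, 0.28]] + [[0.0, 0.0, -0.00], [0.00, 0.00, -0.0], [-0.0, -0.0, 0.0]] + [[-0.0, 0.01, 0.01], [0.07, -0.14, -0.15], [0.05, -0.09, -0.10]]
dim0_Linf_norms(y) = [0.47, 0.25, 0.3]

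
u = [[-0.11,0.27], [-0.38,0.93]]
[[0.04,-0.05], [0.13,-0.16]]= u@[[0.1, 0.18],[0.18, -0.10]]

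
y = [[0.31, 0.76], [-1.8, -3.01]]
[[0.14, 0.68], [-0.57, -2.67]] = y @[[0.05, -0.04], [0.16, 0.91]]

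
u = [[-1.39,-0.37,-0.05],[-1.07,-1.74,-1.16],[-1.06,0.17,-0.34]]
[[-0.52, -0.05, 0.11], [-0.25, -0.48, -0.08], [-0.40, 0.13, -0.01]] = u @ [[0.39, -0.05, -0.07], [-0.05, 0.34, -0.05], [-0.07, -0.05, 0.21]]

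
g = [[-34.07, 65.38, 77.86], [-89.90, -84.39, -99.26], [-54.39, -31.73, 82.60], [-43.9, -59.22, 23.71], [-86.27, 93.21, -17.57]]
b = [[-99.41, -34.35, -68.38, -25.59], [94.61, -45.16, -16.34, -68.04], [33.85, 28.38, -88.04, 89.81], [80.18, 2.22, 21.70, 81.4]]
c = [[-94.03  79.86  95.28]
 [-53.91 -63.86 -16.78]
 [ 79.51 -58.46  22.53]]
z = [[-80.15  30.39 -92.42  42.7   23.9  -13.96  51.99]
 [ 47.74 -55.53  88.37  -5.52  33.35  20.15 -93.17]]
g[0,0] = -34.07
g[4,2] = -17.57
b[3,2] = 21.7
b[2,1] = 28.38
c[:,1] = [79.86, -63.86, -58.46]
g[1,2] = -99.26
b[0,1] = -34.35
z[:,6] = [51.99, -93.17]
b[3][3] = 81.4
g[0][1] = 65.38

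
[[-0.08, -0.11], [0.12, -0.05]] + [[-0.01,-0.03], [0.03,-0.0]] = [[-0.09, -0.14], [0.15, -0.05]]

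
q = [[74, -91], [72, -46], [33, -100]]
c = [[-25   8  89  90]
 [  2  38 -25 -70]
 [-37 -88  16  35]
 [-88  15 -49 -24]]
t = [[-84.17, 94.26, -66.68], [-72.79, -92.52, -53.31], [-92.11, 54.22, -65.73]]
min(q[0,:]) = -91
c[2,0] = -37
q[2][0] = 33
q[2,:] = [33, -100]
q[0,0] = 74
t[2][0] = -92.11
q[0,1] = -91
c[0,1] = 8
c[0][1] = 8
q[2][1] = -100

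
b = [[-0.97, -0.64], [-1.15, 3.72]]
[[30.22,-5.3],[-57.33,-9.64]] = b @ [[-17.43, 5.96], [-20.8, -0.75]]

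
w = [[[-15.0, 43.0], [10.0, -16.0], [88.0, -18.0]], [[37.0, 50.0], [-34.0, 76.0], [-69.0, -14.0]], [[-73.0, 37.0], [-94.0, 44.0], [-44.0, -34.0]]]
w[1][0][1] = 50.0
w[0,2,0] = 88.0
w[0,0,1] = 43.0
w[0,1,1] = -16.0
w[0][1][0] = 10.0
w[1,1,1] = 76.0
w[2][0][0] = -73.0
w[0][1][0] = 10.0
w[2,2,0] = -44.0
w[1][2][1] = -14.0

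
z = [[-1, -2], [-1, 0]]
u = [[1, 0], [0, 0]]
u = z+[[2, 2], [1, 0]]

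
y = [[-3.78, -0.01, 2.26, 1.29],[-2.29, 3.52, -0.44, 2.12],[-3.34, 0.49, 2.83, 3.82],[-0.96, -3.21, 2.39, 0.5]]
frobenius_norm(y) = 9.72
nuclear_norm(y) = 15.12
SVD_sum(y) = [[-3.01, 0.56, 1.96, 2.38],[-2.09, 0.39, 1.35, 1.64],[-3.98, 0.74, 2.59, 3.14],[-1.11, 0.21, 0.72, 0.88]] + [[0.02, -0.67, 0.35, -0.10], [-0.12, 3.19, -1.69, 0.49], [0.01, -0.23, 0.12, -0.04], [0.12, -3.34, 1.77, -0.51]] + [[-0.81, 0.07, -0.09, -0.97], [-0.04, 0.0, -0.0, -0.05], [0.61, -0.06, 0.07, 0.74], [0.08, -0.01, 0.01, 0.09]] + [[0.02, 0.02, 0.04, -0.02], [-0.04, -0.06, -0.1, 0.04], [0.02, 0.03, 0.06, -0.02], [-0.05, -0.07, -0.11, 0.04]]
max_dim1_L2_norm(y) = 5.83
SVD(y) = [[-0.55, -0.14, -0.79, -0.23],[-0.38, 0.68, -0.04, 0.62],[-0.72, -0.05, 0.60, -0.34],[-0.20, -0.72, 0.08, 0.66]] @ diag([7.966587371264285, 5.3394220821188085, 1.595553469437129, 0.21393132346999905]) @ [[0.69, -0.13, -0.45, -0.55], [-0.03, 0.88, -0.46, 0.13], [0.64, -0.06, 0.07, 0.77], [-0.33, -0.46, -0.76, 0.31]]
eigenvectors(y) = [[(0.87+0j),(-0.31+0.02j),(-0.31-0.02j),(0.32+0j)], [(0.25+0j),(-0.53-0.04j),-0.53+0.04j,-0.04+0.00j], [0.31+0.00j,-0.75+0.00j,(-0.75-0j),0.80+0.00j], [0.29+0.00j,0.18-0.15j,0.18+0.15j,0.51+0.00j]]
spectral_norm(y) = 7.97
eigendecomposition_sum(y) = [[-2.85+0.00j, -0.24+0.00j, 1.29-0.00j, (-0.24-0j)], [-0.81+0.00j, (-0.07+0j), 0.37-0.00j, -0.07-0.00j], [-1.01+0.00j, -0.08+0.00j, (0.46-0j), -0.09-0.00j], [-0.96+0.00j, (-0.08+0j), (0.43-0j), (-0.08-0j)]] + [[(-0.4+0.33j), (0.93-0.66j), (-0.16+0.31j), (0.57-0.75j)], [-0.74+0.48j, 1.70-0.93j, (-0.33+0.49j), (1.12-1.15j)], [-1.01+0.75j, (2.33-1.49j), -0.42+0.73j, (1.47-1.74j)], [(0.1-0.38j), (-0.27+0.82j), -0.04-0.26j, (-0.01+0.71j)]] + [[(-0.4-0.33j), 0.93+0.66j, -0.16-0.31j, (0.57+0.75j)], [(-0.74-0.48j), (1.7+0.93j), (-0.33-0.49j), 1.12+1.15j], [-1.01-0.75j, (2.33+1.49j), (-0.42-0.73j), (1.47+1.74j)], [(0.1+0.38j), (-0.27-0.82j), (-0.04+0.26j), (-0.01-0.71j)]] + [[(-0.12+0j),  (-1.64-0j),  (1.29+0j),  0.39-0.00j], [(0.01-0j),  (0.18+0j),  (-0.14-0j),  -0.04+0.00j], [-0.30+0.00j,  (-4.08-0j),  3.22+0.00j,  (0.96-0j)], [-0.19+0.00j,  (-2.59-0j),  (2.04+0j),  (0.61-0j)]]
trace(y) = 3.07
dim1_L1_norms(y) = [7.34, 8.37, 10.48, 7.06]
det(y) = -14.52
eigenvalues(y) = [(-2.54+0j), (0.86+0.85j), (0.86-0.85j), (3.89+0j)]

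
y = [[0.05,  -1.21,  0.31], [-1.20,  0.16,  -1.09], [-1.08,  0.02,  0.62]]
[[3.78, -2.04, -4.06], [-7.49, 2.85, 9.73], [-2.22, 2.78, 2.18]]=y@[[3.53,-2.39,-4.24], [-2.3,1.65,2.17], [2.65,0.26,-3.94]]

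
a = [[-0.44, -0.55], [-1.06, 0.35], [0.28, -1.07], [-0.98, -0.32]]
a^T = [[-0.44, -1.06, 0.28, -0.98], [-0.55, 0.35, -1.07, -0.32]]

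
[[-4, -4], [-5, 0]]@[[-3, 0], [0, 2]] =[[12, -8], [15, 0]]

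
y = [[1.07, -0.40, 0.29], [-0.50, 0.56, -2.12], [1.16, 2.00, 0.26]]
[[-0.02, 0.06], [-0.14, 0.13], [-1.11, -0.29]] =y @ [[-0.18,  0.03], [-0.45,  -0.15], [-0.01,  -0.11]]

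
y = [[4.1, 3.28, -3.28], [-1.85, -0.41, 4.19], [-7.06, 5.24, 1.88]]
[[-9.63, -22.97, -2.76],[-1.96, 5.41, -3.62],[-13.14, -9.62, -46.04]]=y @ [[-0.74,-2.01,3.08],[-3.11,-4.53,-4.65],[-1.10,-0.04,0.04]]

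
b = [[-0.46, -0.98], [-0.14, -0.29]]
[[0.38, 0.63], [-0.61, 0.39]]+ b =[[-0.08, -0.35], [-0.75, 0.1]]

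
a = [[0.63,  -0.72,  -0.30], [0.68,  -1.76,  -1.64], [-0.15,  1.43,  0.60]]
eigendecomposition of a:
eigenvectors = [[-0.95+0.00j,-0.23-0.11j,-0.23+0.11j],[(-0.08+0j),(-0.72+0j),-0.72-0.00j],[(-0.29+0j),0.46+0.45j,0.46-0.45j]]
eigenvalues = [(0.48+0j), (-0.51+1.11j), (-0.51-1.11j)]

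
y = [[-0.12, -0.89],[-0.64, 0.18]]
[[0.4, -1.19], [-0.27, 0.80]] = y@[[0.28,  -0.84],[-0.49,  1.45]]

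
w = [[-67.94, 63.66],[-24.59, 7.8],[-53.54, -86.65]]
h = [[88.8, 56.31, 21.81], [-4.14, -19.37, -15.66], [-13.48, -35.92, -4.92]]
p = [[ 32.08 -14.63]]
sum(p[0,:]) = 17.449999999999996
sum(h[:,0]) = 71.17999999999999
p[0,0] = 32.08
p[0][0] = 32.08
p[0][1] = -14.63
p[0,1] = -14.63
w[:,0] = [-67.94, -24.59, -53.54]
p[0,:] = [32.08, -14.63]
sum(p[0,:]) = 17.449999999999996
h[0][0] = 88.8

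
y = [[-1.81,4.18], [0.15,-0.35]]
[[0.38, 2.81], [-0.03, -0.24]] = y@[[0.55, 1.54], [0.33, 1.34]]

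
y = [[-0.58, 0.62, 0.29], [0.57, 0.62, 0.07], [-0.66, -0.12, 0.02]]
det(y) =0.051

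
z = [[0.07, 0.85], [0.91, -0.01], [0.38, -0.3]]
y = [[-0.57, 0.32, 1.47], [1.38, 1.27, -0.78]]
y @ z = [[0.81, -0.93],[0.96, 1.39]]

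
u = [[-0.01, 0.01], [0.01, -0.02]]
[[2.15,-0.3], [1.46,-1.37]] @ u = [[-0.02, 0.03], [-0.03, 0.04]]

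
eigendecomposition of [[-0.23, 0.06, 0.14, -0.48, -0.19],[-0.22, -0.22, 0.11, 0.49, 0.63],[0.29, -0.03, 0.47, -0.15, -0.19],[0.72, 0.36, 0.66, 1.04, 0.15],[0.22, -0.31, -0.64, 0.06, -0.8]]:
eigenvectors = [[0.28-0.17j, 0.28+0.17j, (0.25+0.12j), (0.25-0.12j), (0.72+0j)], [(-0.32+0.17j), -0.32-0.17j, (-0.73+0j), -0.73-0.00j, (-0.11+0j)], [0.14-0.39j, (0.14+0.39j), (0.03-0.09j), 0.03+0.09j, (-0.23+0j)], [(-0.76+0j), (-0.76-0j), (-0.01+0.02j), -0.01-0.02j, (-0.33+0j)], [(0.04+0.09j), (0.04-0.09j), 0.48-0.39j, (0.48+0.39j), (0.55+0j)]]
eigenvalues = [(0.8+0.4j), (0.8-0.4j), (-0.56+0.37j), (-0.56-0.37j), (-0.21+0j)]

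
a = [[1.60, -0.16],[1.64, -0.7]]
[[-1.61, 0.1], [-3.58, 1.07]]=a @ [[-0.65, -0.12],[3.59, -1.81]]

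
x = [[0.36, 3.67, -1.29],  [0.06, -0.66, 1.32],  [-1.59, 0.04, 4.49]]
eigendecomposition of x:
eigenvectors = [[-0.09,  -0.86,  -0.89],[0.24,  -0.32,  0.39],[0.97,  -0.4,  -0.24]]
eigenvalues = [4.64, 1.14, -1.59]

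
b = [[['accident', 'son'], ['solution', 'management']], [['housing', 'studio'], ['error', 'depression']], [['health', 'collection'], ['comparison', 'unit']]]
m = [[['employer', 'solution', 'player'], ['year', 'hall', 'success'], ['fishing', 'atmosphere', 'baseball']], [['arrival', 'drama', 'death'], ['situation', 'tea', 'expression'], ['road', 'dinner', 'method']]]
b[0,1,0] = 'solution'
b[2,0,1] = 'collection'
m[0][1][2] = 'success'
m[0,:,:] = [['employer', 'solution', 'player'], ['year', 'hall', 'success'], ['fishing', 'atmosphere', 'baseball']]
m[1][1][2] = 'expression'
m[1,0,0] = 'arrival'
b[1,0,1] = 'studio'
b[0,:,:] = [['accident', 'son'], ['solution', 'management']]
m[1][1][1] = 'tea'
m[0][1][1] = 'hall'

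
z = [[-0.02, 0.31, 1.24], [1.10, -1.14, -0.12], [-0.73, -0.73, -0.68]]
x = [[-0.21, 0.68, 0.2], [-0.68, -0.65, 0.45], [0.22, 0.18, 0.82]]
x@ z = [[0.61, -0.99, -0.48], [-1.03, 0.20, -1.07], [-0.40, -0.74, -0.31]]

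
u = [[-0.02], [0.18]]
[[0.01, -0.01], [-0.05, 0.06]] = u @[[-0.26,0.31]]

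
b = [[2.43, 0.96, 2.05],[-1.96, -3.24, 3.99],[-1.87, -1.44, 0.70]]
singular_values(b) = [5.89, 3.55, 0.19]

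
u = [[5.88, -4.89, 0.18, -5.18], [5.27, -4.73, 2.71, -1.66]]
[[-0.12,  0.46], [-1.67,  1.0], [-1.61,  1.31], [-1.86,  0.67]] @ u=[[1.72,  -1.59,  1.23,  -0.14], [-4.55,  3.44,  2.41,  6.99], [-2.56,  1.68,  3.26,  6.17], [-7.41,  5.93,  1.48,  8.52]]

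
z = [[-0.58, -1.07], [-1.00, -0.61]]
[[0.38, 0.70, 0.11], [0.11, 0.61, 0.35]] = z@[[0.16, -0.32, -0.43], [-0.44, -0.48, 0.13]]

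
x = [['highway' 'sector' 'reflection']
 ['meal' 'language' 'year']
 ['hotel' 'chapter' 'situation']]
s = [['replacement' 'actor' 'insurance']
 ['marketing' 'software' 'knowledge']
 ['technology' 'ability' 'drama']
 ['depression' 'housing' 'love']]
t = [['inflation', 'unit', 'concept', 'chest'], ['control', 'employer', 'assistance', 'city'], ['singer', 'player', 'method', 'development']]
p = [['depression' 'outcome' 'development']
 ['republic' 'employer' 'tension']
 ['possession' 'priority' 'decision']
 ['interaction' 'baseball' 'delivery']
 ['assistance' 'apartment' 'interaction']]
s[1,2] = 'knowledge'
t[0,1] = 'unit'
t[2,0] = 'singer'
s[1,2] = 'knowledge'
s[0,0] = 'replacement'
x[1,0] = 'meal'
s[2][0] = 'technology'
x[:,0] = ['highway', 'meal', 'hotel']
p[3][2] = 'delivery'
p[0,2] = 'development'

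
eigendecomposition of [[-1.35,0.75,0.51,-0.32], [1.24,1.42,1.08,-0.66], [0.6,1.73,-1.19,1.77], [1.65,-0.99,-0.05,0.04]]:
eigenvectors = [[0.21+0.26j, (0.21-0.26j), -0.02+0.00j, -0.24+0.00j], [0.23-0.11j, (0.23+0.11j), (-0.19+0j), (-0.87+0j)], [-0.86+0.00j, -0.86-0.00j, (0.67+0j), -0.36+0.00j], [(0.01-0.29j), (0.01+0.29j), (0.72+0j), (0.21+0j)]]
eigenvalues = [(-1.83+0.64j), (-1.83-0.64j), (0.21+0j), (2.37+0j)]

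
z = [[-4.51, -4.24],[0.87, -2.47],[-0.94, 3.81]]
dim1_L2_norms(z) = [6.19, 2.62, 3.92]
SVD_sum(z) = [[-2.87,-5.15],[-0.84,-1.52],[1.40,2.51]] + [[-1.64,0.91], [1.71,-0.95], [-2.34,1.3]]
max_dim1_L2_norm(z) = 6.19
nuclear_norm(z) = 10.60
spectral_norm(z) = 6.79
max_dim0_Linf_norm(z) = 4.51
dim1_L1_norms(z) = [8.75, 3.34, 4.75]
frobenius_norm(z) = 7.78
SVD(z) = [[-0.87, 0.49], [-0.26, -0.51], [0.42, 0.7]] @ diag([6.7857844067681015, 3.8116046469778153]) @ [[0.49,0.87], [-0.87,0.49]]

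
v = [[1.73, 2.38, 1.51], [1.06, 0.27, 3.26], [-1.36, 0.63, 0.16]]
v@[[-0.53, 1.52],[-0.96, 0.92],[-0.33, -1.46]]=[[-3.70, 2.61],[-1.90, -2.90],[0.06, -1.72]]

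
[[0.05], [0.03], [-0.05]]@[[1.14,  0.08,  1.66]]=[[0.06, 0.0, 0.08],[0.03, 0.0, 0.05],[-0.06, -0.00, -0.08]]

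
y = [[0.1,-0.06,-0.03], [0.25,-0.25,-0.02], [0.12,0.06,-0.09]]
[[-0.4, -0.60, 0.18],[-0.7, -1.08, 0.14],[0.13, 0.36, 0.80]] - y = [[-0.50,  -0.54,  0.21],[-0.95,  -0.83,  0.16],[0.01,  0.30,  0.89]]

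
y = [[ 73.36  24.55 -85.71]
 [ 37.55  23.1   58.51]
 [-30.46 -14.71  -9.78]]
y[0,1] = 24.55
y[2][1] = -14.71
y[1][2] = 58.51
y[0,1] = 24.55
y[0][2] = -85.71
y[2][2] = -9.78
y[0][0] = 73.36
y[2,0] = -30.46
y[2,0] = -30.46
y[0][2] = -85.71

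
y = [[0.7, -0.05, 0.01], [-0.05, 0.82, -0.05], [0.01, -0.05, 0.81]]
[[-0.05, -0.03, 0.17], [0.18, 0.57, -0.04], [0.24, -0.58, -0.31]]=y@ [[-0.06, 0.01, 0.25],[0.24, 0.66, -0.06],[0.31, -0.68, -0.39]]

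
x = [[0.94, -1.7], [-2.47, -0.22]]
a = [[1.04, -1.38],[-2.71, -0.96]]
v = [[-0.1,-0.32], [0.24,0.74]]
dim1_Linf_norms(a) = [1.38, 2.71]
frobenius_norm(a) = 3.35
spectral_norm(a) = 2.94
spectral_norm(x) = 2.69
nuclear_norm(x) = 4.33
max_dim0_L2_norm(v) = 0.81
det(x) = -4.41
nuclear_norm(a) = 4.55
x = a + v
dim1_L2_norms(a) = [1.73, 2.88]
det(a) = -4.74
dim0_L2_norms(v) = [0.26, 0.81]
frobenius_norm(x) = 3.15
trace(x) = 0.72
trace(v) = 0.64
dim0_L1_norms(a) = [3.75, 2.34]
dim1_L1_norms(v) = [0.42, 0.98]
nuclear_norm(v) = 0.85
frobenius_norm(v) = 0.85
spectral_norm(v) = 0.85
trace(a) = 0.08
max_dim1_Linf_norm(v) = 0.74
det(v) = 0.00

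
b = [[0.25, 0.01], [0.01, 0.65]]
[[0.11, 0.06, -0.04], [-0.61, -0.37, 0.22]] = b@[[0.46, 0.28, -0.16], [-0.95, -0.57, 0.34]]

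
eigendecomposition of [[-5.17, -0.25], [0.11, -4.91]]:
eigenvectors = [[0.83+0.00j, 0.83-0.00j],[(-0.43-0.34j), -0.43+0.34j]]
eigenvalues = [(-5.04+0.1j), (-5.04-0.1j)]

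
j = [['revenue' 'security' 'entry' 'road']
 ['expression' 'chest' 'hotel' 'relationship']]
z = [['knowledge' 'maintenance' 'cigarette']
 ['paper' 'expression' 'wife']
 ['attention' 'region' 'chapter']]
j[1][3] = 'relationship'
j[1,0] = 'expression'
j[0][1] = 'security'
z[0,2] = 'cigarette'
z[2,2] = 'chapter'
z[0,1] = 'maintenance'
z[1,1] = 'expression'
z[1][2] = 'wife'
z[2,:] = ['attention', 'region', 'chapter']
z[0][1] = 'maintenance'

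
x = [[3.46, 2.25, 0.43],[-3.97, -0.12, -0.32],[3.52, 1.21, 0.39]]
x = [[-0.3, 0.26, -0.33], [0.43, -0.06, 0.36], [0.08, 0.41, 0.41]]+[[3.76,1.99,0.76],[-4.4,-0.06,-0.68],[3.44,0.8,-0.02]]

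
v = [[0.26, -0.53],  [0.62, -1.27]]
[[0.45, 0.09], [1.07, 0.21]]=v @ [[1.07, -0.18], [-0.32, -0.25]]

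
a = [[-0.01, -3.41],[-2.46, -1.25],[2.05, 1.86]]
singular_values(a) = [4.59, 2.41]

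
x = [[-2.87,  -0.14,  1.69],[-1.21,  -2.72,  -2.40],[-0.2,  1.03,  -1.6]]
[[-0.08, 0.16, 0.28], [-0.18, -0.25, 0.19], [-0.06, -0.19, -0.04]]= x @ [[0.05, 0.01, -0.09],[0.01, -0.01, -0.04],[0.04, 0.11, 0.01]]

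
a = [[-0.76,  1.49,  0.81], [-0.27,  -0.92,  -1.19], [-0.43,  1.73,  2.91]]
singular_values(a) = [4.04, 0.98, 0.43]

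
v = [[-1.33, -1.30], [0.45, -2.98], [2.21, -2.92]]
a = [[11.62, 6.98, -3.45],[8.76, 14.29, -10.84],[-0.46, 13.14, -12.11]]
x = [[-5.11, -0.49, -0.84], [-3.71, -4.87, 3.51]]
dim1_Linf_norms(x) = [5.11, 4.87]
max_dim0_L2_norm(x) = 6.31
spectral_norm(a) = 28.18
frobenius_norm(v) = 5.09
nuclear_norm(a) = 39.12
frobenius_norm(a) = 30.23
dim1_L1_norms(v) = [2.63, 3.43, 5.13]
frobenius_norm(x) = 8.77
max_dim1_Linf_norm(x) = 5.11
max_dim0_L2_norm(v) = 4.37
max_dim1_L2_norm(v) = 3.66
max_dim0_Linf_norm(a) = 14.29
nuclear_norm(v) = 6.73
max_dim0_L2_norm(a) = 20.63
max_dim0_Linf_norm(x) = 5.11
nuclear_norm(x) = 11.85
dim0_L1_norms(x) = [8.82, 5.36, 4.35]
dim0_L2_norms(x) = [6.31, 4.89, 3.61]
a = v @ x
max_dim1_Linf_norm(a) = 14.29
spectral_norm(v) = 4.65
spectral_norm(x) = 7.75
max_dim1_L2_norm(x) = 7.06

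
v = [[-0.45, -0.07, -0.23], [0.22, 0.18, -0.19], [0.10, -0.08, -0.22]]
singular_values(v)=[0.54, 0.36, 0.16]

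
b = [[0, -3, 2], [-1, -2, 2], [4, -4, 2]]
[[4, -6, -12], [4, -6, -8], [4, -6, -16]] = b @[[0, 0, 0], [0, 0, 4], [2, -3, 0]]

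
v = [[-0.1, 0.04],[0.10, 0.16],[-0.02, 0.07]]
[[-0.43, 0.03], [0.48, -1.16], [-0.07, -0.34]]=v @ [[4.42,-2.56], [0.21,-5.65]]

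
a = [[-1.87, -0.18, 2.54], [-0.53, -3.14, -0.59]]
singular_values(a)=[3.24, 3.16]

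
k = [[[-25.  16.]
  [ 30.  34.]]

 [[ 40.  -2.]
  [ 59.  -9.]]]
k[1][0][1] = -2.0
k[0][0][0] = -25.0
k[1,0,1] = -2.0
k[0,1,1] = 34.0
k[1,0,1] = -2.0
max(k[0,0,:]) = 16.0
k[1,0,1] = -2.0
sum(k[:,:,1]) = 39.0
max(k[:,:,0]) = 59.0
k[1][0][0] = 40.0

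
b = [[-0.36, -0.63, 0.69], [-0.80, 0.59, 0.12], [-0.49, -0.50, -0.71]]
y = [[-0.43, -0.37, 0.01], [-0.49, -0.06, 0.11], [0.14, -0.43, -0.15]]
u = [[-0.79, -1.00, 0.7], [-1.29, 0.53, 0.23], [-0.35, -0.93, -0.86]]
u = b + y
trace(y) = -0.64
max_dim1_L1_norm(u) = 2.49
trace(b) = -0.48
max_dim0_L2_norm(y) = 0.67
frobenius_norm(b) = 1.73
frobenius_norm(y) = 0.90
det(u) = 2.35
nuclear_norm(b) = 3.00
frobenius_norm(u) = 2.42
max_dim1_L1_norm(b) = 1.7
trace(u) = -1.12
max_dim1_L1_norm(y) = 0.81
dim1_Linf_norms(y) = [0.43, 0.49, 0.43]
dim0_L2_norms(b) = [1.0, 1.0, 1.0]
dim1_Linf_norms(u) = [1.0, 1.29, 0.93]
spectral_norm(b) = 1.01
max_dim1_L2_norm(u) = 1.45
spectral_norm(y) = 0.73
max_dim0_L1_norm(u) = 2.46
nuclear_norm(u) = 4.09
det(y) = -0.00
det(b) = 1.00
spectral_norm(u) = 1.68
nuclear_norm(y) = 1.25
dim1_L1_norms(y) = [0.81, 0.66, 0.72]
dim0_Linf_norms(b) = [0.8, 0.63, 0.71]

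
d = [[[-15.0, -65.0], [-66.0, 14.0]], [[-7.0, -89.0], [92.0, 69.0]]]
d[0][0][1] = -65.0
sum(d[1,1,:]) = 161.0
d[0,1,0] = -66.0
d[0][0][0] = -15.0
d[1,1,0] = 92.0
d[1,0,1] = -89.0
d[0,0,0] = -15.0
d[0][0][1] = -65.0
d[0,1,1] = 14.0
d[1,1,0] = 92.0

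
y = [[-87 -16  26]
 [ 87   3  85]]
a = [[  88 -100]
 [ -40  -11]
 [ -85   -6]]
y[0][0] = -87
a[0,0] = 88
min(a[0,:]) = -100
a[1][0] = -40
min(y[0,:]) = -87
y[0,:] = [-87, -16, 26]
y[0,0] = -87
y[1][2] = 85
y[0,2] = 26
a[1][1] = -11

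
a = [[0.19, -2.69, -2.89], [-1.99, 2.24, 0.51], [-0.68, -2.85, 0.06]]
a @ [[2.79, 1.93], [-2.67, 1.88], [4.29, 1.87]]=[[-4.69,-10.09],[-9.35,1.32],[5.97,-6.56]]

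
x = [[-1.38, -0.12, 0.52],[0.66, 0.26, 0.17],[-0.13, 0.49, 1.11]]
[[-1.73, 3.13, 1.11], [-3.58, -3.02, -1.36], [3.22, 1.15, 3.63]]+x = [[-3.11, 3.01, 1.63], [-2.92, -2.76, -1.19], [3.09, 1.64, 4.74]]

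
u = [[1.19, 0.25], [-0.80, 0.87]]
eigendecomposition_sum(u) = [[0.60+0.01j, (0.12-0.31j)], [(-0.4+0.99j), (0.44+0.41j)]] + [[(0.6-0.01j), (0.12+0.31j)], [(-0.4-0.99j), (0.43-0.41j)]]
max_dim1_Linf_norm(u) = 1.19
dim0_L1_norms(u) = [1.99, 1.12]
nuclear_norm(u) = 2.31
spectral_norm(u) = 1.47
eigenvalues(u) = [(1.03+0.42j), (1.03-0.42j)]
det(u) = 1.24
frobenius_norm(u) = 1.70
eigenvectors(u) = [[(-0.17-0.46j), -0.17+0.46j], [(0.87+0j), 0.87-0.00j]]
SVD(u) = [[-0.73,  0.69], [0.69,  0.73]] @ diag([1.474240509913295, 0.8379229791159736]) @ [[-0.96,0.28], [0.28,0.96]]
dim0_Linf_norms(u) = [1.19, 0.87]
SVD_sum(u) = [[1.03, -0.3], [-0.97, 0.29]] + [[0.16, 0.55], [0.17, 0.58]]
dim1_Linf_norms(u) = [1.19, 0.87]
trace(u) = 2.06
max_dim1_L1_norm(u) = 1.67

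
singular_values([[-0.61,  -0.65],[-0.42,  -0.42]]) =[1.07, 0.02]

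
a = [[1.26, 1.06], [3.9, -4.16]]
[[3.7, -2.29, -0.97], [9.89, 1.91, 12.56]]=a@ [[2.76, -0.80, 0.99], [0.21, -1.21, -2.09]]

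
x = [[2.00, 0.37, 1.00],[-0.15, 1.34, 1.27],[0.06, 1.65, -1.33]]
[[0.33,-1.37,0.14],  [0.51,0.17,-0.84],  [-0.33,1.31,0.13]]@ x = [[0.87, -1.48, -1.60], [0.94, -0.97, 1.84], [-0.85, 1.85, 1.16]]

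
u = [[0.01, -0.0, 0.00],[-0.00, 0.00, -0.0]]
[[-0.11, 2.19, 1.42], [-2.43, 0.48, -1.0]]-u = [[-0.12, 2.19, 1.42], [-2.43, 0.48, -1.0]]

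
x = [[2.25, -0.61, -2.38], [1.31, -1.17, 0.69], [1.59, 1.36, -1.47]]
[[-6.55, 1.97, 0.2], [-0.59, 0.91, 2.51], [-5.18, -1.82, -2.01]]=x@ [[-1.59, -0.41, 0.43], [-0.47, -1.7, -1.28], [1.37, -0.78, 0.65]]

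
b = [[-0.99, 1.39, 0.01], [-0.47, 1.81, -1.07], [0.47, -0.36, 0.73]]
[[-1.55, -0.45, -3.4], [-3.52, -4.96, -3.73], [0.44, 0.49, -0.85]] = b @ [[-1.28, -3.36, -1.64], [-2.03, -2.73, -3.6], [0.42, 1.49, -1.88]]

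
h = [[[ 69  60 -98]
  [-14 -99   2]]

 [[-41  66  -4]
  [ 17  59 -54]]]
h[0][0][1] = 60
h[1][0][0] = -41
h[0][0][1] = 60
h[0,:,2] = [-98, 2]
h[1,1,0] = 17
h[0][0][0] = 69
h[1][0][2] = -4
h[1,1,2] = -54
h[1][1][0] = 17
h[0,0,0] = 69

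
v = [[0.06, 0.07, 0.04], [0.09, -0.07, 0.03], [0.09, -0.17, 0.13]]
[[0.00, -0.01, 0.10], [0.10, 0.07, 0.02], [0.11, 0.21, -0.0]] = v @ [[0.83,  0.01,  0.56], [-0.46,  -0.58,  0.68], [-0.33,  0.82,  0.47]]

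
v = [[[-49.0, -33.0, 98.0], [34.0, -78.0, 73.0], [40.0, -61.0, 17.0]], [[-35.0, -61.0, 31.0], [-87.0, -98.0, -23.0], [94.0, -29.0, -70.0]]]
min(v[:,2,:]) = -70.0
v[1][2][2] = -70.0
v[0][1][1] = -78.0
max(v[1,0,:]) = 31.0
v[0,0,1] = -33.0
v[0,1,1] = -78.0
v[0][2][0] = 40.0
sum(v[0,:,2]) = 188.0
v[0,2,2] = 17.0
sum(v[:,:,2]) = 126.0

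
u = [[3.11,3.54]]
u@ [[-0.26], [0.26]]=[[0.11]]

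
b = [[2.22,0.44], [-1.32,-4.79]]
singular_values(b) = [5.09, 1.98]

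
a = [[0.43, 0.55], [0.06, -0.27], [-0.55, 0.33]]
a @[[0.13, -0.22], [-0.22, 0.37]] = [[-0.07, 0.11],  [0.07, -0.11],  [-0.14, 0.24]]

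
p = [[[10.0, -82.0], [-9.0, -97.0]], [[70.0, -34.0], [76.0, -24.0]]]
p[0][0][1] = -82.0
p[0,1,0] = -9.0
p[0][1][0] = -9.0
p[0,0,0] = 10.0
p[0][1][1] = -97.0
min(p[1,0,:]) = -34.0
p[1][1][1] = -24.0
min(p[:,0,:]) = -82.0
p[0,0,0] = 10.0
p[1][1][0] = 76.0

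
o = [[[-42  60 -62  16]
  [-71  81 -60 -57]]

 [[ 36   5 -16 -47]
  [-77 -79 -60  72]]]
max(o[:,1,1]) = 81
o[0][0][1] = 60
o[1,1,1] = -79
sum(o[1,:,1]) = -74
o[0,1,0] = -71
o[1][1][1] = -79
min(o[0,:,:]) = -71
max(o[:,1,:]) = 81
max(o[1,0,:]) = 36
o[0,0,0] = -42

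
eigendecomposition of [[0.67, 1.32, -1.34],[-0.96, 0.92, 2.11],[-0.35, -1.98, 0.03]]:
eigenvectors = [[(0.88+0j),-0.25-0.48j,(-0.25+0.48j)], [-0.11+0.00j,(0.67+0j),(0.67-0j)], [0.46+0.00j,-0.12+0.50j,-0.12-0.50j]]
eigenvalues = [(-0.18+0j), (0.9+2.27j), (0.9-2.27j)]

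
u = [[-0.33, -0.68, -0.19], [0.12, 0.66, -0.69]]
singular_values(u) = [1.08, 0.61]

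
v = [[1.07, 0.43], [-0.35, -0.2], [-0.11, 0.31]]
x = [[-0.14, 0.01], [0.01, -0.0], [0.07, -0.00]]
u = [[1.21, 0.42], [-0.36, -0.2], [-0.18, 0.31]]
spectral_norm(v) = 1.22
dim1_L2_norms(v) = [1.15, 0.4, 0.33]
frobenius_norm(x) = 0.16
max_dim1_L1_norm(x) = 0.15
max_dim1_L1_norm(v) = 1.5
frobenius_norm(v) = 1.27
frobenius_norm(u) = 1.39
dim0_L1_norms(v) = [1.53, 0.94]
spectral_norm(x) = 0.16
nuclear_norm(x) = 0.16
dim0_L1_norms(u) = [1.75, 0.93]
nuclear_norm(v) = 1.55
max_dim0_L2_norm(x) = 0.16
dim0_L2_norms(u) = [1.28, 0.56]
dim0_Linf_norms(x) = [0.14, 0.01]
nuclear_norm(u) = 1.70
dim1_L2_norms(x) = [0.14, 0.01, 0.07]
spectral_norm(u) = 1.35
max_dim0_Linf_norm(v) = 1.07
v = u + x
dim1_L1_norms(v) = [1.5, 0.55, 0.42]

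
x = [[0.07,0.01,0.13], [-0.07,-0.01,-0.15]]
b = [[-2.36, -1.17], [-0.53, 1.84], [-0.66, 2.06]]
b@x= [[-0.08,-0.01,-0.13], [-0.17,-0.02,-0.34], [-0.19,-0.03,-0.39]]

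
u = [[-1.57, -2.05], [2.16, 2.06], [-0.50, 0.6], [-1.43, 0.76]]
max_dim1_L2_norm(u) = 2.98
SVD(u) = [[-0.65, 0.19],[0.75, 0.04],[0.02, -0.44],[-0.12, -0.88]] @ diag([3.9605409484570853, 1.767262118530994]) @ [[0.71, 0.71], [0.71, -0.71]]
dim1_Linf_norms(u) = [2.05, 2.16, 0.6, 1.43]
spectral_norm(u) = 3.96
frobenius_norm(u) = 4.34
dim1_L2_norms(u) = [2.58, 2.98, 0.78, 1.62]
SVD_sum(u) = [[-1.81, -1.81], [2.11, 2.11], [0.05, 0.05], [-0.34, -0.34]] + [[0.24, -0.24], [0.05, -0.05], [-0.55, 0.55], [-1.09, 1.1]]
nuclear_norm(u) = 5.73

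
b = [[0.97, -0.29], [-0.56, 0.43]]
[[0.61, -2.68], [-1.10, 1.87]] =b@[[-0.21,-2.39],[-2.82,1.24]]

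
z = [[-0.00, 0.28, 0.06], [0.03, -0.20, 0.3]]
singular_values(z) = [0.39, 0.25]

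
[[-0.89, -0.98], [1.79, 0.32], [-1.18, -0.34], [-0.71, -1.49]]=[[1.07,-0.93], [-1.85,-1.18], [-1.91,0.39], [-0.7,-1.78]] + [[-1.96, -0.05],  [3.64, 1.50],  [0.73, -0.73],  [-0.01, 0.29]]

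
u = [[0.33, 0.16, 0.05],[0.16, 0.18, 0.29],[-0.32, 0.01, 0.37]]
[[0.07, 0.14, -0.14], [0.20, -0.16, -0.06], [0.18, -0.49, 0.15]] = u @ [[0.17, 1.01, -0.03],[-0.08, -1.09, -0.95],[0.63, -0.42, 0.4]]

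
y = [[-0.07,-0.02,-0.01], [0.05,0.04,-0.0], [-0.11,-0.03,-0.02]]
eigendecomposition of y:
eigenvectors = [[-0.5,-0.17,-0.22], [0.21,0.97,0.25], [-0.84,-0.20,0.94]]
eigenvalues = [-0.08, 0.03, -0.0]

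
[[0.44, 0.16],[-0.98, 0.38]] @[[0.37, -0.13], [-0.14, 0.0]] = [[0.14,-0.06], [-0.42,0.13]]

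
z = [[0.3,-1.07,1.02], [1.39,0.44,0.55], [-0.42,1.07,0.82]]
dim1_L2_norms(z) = [1.51, 1.56, 1.41]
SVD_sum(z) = [[0.84,-0.3,0.71], [0.93,-0.33,0.78], [-0.06,0.02,-0.05]] + [[-0.09, -0.7, -0.19],[0.09, 0.7, 0.19],[0.15, 1.14, 0.3]] + [[-0.45, -0.08, 0.5], [0.37, 0.06, -0.42], [-0.51, -0.09, 0.57]]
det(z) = 3.10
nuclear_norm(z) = 4.43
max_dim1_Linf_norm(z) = 1.39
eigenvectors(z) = [[0.69+0.00j, (0.69-0j), 0.15+0.00j], [(-0.03-0.58j), -0.03+0.58j, 0.59+0.00j], [-0.23+0.36j, -0.23-0.36j, (0.8+0j)]]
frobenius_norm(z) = 2.59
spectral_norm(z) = 1.69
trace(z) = 1.56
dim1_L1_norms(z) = [2.39, 2.38, 2.31]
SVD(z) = [[0.67, -0.46, 0.58], [0.74, 0.47, -0.48], [-0.05, 0.75, 0.66]] @ diag([1.6929151129885778, 1.5717597988475138, 1.1665374211493147]) @ [[0.74, -0.26, 0.62], [0.12, 0.96, 0.26], [-0.66, -0.11, 0.74]]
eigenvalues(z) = [(0.01+1.42j), (0.01-1.42j), (1.53+0j)]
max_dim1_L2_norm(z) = 1.56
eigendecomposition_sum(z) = [[0.12+0.68j, (-0.59-0.05j), 0.42-0.09j], [(0.56-0.13j), -0.01+0.50j, (-0.1-0.34j)], [-0.39-0.17j, (0.22-0.29j), (-0.09+0.25j)]] + [[(0.12-0.68j), -0.59+0.05j, (0.42+0.09j)], [0.56+0.13j, -0.01-0.50j, -0.10+0.34j], [-0.39+0.17j, (0.22+0.29j), (-0.09-0.25j)]] + [[(0.07-0j), 0.12+0.00j, (0.19-0j)], [(0.27-0j), 0.46+0.00j, 0.74-0.00j], [(0.36-0j), 0.63+0.00j, 1.00-0.00j]]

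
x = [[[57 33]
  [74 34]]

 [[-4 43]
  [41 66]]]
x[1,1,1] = 66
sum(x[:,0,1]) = 76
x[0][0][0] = 57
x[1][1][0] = 41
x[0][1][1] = 34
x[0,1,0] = 74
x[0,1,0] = 74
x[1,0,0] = -4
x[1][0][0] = -4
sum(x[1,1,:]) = 107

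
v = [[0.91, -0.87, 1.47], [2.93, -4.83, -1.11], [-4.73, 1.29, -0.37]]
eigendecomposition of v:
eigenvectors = [[0.14+0.48j,(0.14-0.48j),(0.19+0j)], [(0.33+0.11j),0.33-0.11j,(0.98+0j)], [(-0.79+0j),(-0.79-0j),-0.09+0.00j]]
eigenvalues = [(-0.07+2.72j), (-0.07-2.72j), (-4.14+0j)]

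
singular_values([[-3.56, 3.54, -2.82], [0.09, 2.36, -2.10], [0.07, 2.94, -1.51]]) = [6.92, 2.42, 0.57]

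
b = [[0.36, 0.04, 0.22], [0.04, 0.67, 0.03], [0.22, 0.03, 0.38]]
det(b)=0.059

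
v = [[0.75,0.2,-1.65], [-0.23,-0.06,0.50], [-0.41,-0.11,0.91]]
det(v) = 0.00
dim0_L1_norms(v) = [1.39, 0.37, 3.06]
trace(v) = 1.60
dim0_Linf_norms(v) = [0.75, 0.2, 1.65]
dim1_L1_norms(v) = [2.6, 0.79, 1.43]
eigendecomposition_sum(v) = [[0.75,0.20,-1.65], [-0.23,-0.06,0.5], [-0.41,-0.11,0.91]] + [[0.0, -0.0, 0.0],[-0.0, 0.0, -0.01],[0.00, -0.00, 0.00]] + [[-0.0, -0.0, -0.0], [0.00, 0.0, 0.0], [0.0, 0.00, 0.00]]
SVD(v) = [[-0.85, 0.18, 0.5], [0.26, -0.68, 0.68], [0.47, 0.71, 0.53]] @ diag([2.1540156017491827, 0.00405710148191759, 0.0005721439219979999]) @ [[-0.41, -0.11, 0.91], [0.91, -0.1, 0.4], [0.04, 0.99, 0.14]]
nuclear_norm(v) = 2.16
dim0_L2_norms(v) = [0.89, 0.24, 1.95]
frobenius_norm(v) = 2.15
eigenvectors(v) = [[-0.85, 0.63, 0.07],  [0.26, -0.76, -0.99],  [0.47, 0.19, -0.09]]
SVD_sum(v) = [[0.75, 0.2, -1.65], [-0.23, -0.06, 0.50], [-0.41, -0.11, 0.91]] + [[0.0, -0.00, 0.0], [-0.0, 0.0, -0.0], [0.00, -0.00, 0.0]] + [[0.0, 0.0, 0.0], [0.0, 0.0, 0.0], [0.0, 0.00, 0.0]]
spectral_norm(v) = 2.15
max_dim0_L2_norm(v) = 1.95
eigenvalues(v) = [1.6, 0.0, 0.0]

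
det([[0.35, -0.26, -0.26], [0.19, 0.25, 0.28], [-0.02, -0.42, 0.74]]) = 0.163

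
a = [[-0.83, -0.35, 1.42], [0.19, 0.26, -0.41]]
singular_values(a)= [1.75, 0.16]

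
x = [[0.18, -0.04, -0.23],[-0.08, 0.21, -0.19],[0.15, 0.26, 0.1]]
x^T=[[0.18, -0.08, 0.15], [-0.04, 0.21, 0.26], [-0.23, -0.19, 0.1]]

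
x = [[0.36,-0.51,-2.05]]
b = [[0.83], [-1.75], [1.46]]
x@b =[[-1.80]]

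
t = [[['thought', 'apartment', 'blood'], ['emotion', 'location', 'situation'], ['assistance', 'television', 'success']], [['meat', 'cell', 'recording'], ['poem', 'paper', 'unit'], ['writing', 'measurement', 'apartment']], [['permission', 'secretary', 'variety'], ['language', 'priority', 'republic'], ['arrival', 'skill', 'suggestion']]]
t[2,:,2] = ['variety', 'republic', 'suggestion']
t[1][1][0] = 'poem'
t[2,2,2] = 'suggestion'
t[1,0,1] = 'cell'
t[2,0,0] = 'permission'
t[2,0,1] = 'secretary'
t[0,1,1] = 'location'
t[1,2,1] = 'measurement'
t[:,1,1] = ['location', 'paper', 'priority']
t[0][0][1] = 'apartment'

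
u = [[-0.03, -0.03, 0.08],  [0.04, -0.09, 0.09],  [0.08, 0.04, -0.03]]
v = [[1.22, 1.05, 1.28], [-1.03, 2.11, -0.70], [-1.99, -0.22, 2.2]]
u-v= [[-1.25, -1.08, -1.20], [1.07, -2.2, 0.79], [2.07, 0.26, -2.23]]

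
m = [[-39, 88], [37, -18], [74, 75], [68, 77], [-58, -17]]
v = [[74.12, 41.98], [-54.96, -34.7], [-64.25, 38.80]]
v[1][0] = -54.96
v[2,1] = 38.8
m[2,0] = 74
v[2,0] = -64.25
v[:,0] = [74.12, -54.96, -64.25]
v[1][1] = -34.7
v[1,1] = -34.7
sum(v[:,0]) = -45.089999999999996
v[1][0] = -54.96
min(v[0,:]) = 41.98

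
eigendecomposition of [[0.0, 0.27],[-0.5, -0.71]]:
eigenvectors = [[-0.57-0.15j, -0.57+0.15j], [0.81+0.00j, (0.81-0j)]]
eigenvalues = [(-0.36+0.09j), (-0.36-0.09j)]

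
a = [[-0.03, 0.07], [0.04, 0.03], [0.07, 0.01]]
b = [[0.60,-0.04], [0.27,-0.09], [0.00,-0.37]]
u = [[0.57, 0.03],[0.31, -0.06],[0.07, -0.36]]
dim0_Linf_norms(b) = [0.6, 0.37]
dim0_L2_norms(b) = [0.66, 0.38]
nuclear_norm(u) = 1.02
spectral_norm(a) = 0.09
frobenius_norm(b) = 0.76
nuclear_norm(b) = 1.04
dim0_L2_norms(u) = [0.65, 0.37]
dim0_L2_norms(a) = [0.09, 0.08]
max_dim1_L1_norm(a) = 0.1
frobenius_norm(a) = 0.12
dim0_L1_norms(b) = [0.87, 0.5]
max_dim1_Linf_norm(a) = 0.07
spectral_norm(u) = 0.65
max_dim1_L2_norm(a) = 0.08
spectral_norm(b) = 0.66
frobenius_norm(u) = 0.75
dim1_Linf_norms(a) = [0.07, 0.04, 0.07]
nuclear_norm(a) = 0.16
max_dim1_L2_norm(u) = 0.57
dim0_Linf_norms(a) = [0.07, 0.07]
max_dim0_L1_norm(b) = 0.87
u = b + a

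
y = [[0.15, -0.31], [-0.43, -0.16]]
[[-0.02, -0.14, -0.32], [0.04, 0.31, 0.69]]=y@[[-0.10, -0.75, -1.69],  [0.01, 0.10, 0.21]]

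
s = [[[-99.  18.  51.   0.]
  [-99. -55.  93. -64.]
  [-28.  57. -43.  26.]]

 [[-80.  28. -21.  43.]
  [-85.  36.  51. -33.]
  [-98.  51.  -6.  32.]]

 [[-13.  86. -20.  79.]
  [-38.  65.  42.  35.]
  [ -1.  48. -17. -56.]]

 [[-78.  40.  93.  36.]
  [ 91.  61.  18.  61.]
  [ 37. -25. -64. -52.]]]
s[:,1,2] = [93.0, 51.0, 42.0, 18.0]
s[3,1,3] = 61.0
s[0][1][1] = -55.0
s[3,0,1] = 40.0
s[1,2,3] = 32.0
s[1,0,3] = 43.0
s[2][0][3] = 79.0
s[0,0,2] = 51.0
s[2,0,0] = -13.0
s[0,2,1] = 57.0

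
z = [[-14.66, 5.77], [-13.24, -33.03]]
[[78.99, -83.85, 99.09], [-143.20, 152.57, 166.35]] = z @ [[-3.18, 3.37, -7.55], [5.61, -5.97, -2.01]]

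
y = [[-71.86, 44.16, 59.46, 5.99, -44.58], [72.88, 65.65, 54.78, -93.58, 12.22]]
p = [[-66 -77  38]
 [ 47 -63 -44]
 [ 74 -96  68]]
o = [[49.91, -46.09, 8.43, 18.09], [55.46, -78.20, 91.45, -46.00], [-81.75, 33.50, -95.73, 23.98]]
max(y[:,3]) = 5.99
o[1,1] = -78.2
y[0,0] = -71.86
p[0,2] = 38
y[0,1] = 44.16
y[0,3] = 5.99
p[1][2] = -44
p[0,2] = 38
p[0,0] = -66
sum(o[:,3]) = -3.9299999999999997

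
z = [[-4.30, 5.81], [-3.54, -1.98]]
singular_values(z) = [7.25, 4.01]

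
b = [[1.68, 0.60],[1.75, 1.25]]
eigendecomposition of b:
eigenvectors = [[0.58,-0.43], [0.81,0.9]]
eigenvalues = [2.51, 0.42]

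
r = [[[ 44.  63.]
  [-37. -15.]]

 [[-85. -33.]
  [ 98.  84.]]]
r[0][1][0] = -37.0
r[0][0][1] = 63.0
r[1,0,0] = -85.0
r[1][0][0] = -85.0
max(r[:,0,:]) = 63.0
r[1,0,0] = -85.0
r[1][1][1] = 84.0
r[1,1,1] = 84.0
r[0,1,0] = -37.0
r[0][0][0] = 44.0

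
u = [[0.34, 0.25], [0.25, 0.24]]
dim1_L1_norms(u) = [0.59, 0.49]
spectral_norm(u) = 0.54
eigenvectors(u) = [[0.77, -0.63], [0.63, 0.77]]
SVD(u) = [[-0.77, -0.63], [-0.63, 0.77]] @ diag([0.5449509756796392, 0.03504902432036075]) @ [[-0.77, -0.63], [-0.63, 0.77]]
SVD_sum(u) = [[0.33, 0.27], [0.27, 0.22]] + [[0.01, -0.02], [-0.02, 0.02]]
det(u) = 0.02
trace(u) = 0.58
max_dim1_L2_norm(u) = 0.42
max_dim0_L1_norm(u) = 0.59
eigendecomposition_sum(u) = [[0.33, 0.27], [0.27, 0.22]] + [[0.01, -0.02], [-0.02, 0.02]]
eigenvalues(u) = [0.54, 0.04]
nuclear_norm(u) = 0.58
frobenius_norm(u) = 0.55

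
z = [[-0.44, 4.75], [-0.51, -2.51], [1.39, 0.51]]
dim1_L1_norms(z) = [5.19, 3.02, 1.9]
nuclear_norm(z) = 6.94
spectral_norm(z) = 5.40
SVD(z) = [[0.88,  0.27], [-0.46,  0.34], [0.09,  -0.90]] @ diag([5.396580540230465, 1.5444800007788577]) @ [[-0.00,1.00], [-1.00,-0.00]]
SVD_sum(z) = [[-0.02, 4.75], [0.01, -2.51], [-0.0, 0.5]] + [[-0.42, -0.0], [-0.52, -0.0], [1.39, 0.01]]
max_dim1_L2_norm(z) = 4.77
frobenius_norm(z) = 5.61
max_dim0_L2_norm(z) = 5.4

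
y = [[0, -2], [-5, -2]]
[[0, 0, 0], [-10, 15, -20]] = y @ [[2, -3, 4], [0, 0, 0]]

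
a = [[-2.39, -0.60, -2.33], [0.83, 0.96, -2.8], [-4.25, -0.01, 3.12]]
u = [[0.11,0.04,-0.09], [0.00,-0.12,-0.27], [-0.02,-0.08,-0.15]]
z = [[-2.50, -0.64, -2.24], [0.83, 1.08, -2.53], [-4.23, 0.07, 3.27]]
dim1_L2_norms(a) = [3.39, 3.07, 5.27]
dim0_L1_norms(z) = [7.56, 1.79, 8.04]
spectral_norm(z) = 5.84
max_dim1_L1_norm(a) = 7.38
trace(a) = 1.69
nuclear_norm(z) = 10.63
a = u + z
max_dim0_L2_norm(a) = 4.95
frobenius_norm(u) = 0.37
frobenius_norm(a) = 6.98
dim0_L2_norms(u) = [0.11, 0.15, 0.32]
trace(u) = -0.16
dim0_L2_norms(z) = [4.98, 1.26, 4.7]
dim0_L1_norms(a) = [7.47, 1.57, 8.25]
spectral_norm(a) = 5.83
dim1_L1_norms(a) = [5.32, 4.59, 7.38]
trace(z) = 1.85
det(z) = -24.75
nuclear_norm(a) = 10.56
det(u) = 0.00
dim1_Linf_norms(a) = [2.39, 2.8, 4.25]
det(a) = -22.16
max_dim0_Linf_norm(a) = 4.25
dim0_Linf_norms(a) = [4.25, 0.96, 3.12]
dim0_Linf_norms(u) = [0.11, 0.12, 0.27]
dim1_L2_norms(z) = [3.42, 2.87, 5.35]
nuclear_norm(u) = 0.48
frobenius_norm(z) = 6.97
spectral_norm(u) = 0.35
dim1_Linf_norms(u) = [0.11, 0.27, 0.15]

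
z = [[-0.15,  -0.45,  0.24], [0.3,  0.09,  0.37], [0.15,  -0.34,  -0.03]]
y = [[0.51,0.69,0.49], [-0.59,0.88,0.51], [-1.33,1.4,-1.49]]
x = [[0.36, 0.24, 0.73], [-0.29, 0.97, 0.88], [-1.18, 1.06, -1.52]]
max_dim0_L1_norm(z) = 0.88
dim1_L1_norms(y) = [1.69, 1.98, 4.22]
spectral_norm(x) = 2.28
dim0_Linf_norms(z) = [0.3, 0.45, 0.37]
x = z + y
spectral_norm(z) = 0.59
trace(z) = -0.09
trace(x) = -0.19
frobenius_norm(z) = 0.81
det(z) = -0.08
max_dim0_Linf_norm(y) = 1.49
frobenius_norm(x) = 2.71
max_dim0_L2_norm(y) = 1.79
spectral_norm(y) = 2.51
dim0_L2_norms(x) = [1.27, 1.46, 1.9]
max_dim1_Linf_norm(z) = 0.45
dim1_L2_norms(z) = [0.53, 0.48, 0.37]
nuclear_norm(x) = 3.92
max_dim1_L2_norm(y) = 2.44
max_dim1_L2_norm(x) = 2.2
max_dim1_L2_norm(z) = 0.53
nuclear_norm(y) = 4.40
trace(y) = -0.10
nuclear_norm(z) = 1.34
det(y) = -1.94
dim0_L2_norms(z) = [0.37, 0.57, 0.44]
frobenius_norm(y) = 2.88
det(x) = -0.61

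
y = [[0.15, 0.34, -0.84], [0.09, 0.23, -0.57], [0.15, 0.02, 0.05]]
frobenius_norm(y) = 1.12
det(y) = 0.00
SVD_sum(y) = [[0.14,0.34,-0.84],  [0.10,0.23,-0.57],  [-0.0,-0.01,0.01]] + [[0.01, 0.00, 0.0], [-0.01, -0.00, -0.00], [0.15, 0.03, 0.04]] + [[0.0, -0.0, -0.0], [-0.00, 0.00, 0.0], [-0.0, 0.00, 0.00]]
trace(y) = 0.43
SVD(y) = [[-0.83, 0.04, -0.56], [-0.56, -0.04, 0.83], [0.01, 1.0, 0.06]] @ diag([1.1089316871231338, 0.15895772583006978, 0.0017189220961313597]) @ [[-0.16, -0.37, 0.92], [0.96, 0.16, 0.23], [-0.23, 0.92, 0.33]]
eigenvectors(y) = [[-0.78+0.00j, -0.78-0.00j, 0.23+0.00j], [-0.52-0.02j, (-0.52+0.02j), (-0.92+0j)], [-0.15+0.31j, (-0.15-0.31j), (-0.33+0j)]]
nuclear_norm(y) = 1.27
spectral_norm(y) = 1.11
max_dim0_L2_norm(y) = 1.02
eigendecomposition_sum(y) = [[(0.07+0.16j), (0.17-0.06j), (-0.42+0.27j)], [0.05+0.10j, 0.11-0.03j, (-0.29+0.17j)], [0.08+0.00j, (0.01-0.08j), 0.02+0.22j]] + [[0.07-0.16j, 0.17+0.06j, -0.42-0.27j],[(0.05-0.1j), 0.11+0.03j, (-0.29-0.17j)],[(0.08-0j), (0.01+0.08j), 0.02-0.22j]] + [[0.00+0.00j, -0.00-0.00j, (-0+0j)],  [-0.00-0.00j, 0.00+0.00j, -0j],  [(-0-0j), 0j, 0.00-0.00j]]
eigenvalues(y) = [(0.21+0.34j), (0.21-0.34j), 0j]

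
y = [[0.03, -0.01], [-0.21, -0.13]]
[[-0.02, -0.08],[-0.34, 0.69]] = y@[[0.21, -2.95], [2.28, -0.57]]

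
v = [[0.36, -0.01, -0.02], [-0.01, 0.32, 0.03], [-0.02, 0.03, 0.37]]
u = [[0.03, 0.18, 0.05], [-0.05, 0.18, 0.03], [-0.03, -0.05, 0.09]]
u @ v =[[0.01, 0.06, 0.02], [-0.02, 0.06, 0.02], [-0.01, -0.01, 0.03]]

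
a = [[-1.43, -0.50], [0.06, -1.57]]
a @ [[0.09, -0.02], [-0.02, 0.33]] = [[-0.12, -0.14], [0.04, -0.52]]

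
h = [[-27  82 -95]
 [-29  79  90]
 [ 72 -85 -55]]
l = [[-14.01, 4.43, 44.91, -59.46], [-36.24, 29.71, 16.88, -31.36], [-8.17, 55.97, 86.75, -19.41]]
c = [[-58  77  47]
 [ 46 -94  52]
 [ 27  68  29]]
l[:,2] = [44.91, 16.88, 86.75]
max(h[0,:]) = 82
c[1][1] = -94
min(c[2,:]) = 27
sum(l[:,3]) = -110.22999999999999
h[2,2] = -55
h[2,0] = 72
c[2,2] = 29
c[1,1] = -94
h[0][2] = -95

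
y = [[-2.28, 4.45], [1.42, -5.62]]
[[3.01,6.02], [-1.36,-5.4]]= y@[[-1.67, -1.51],[-0.18, 0.58]]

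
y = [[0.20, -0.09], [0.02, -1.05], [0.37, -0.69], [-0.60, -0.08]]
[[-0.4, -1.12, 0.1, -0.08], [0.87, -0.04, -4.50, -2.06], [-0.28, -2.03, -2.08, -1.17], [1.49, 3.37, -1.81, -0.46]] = y@ [[-2.37, -5.61, 2.44, 0.51], [-0.87, -0.07, 4.33, 1.97]]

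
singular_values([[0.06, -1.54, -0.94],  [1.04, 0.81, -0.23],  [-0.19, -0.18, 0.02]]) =[1.94, 1.16, 0.0]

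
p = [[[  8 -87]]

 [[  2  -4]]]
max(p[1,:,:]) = 2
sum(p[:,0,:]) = -81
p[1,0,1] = -4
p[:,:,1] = [[-87], [-4]]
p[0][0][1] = -87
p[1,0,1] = -4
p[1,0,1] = -4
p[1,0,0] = 2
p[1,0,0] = 2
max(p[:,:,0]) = 8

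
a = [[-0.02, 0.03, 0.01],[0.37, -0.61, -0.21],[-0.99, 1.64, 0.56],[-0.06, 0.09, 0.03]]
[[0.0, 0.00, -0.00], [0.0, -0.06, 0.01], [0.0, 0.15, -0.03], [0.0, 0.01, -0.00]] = a@[[-0.0, -0.04, 0.01], [0.00, 0.05, -0.01], [0.0, 0.05, -0.01]]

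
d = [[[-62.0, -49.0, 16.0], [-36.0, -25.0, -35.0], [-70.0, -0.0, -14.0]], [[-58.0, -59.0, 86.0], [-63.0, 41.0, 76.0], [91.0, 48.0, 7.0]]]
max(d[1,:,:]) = 91.0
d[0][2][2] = -14.0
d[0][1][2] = -35.0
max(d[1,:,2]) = 86.0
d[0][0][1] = -49.0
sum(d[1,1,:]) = 54.0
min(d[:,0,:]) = -62.0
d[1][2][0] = 91.0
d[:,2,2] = [-14.0, 7.0]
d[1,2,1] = 48.0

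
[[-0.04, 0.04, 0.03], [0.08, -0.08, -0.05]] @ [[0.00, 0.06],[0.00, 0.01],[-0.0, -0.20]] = [[0.00, -0.01], [0.0, 0.01]]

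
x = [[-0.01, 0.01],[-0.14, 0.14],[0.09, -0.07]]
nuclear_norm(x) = 0.24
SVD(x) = [[-0.06, -0.04], [-0.87, -0.5], [0.50, -0.87]] @ diag([0.2285808046364871, 0.012280706483590495]) @ [[0.73, -0.69], [-0.69, -0.73]]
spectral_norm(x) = 0.23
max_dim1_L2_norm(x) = 0.2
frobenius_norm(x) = 0.23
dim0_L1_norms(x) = [0.24, 0.22]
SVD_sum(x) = [[-0.01,0.01],[-0.14,0.14],[0.08,-0.08]] + [[0.0,0.0], [0.00,0.00], [0.01,0.01]]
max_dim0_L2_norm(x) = 0.17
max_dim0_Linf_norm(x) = 0.14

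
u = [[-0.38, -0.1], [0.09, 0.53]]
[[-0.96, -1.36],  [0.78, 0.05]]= u @ [[2.25,  3.73], [1.09,  -0.53]]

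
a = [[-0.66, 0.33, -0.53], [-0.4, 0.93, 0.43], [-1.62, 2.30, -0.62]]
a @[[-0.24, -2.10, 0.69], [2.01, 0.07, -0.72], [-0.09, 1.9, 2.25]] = [[0.87, 0.40, -1.89], [1.93, 1.72, 0.02], [5.07, 2.39, -4.17]]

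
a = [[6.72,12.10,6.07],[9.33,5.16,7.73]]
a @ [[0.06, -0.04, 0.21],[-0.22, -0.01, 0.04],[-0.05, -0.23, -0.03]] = [[-2.56,  -1.79,  1.71], [-0.96,  -2.2,  1.93]]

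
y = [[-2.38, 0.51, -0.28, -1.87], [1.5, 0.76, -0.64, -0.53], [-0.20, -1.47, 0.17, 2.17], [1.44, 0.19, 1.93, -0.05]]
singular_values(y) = [3.73, 2.91, 1.85, 0.07]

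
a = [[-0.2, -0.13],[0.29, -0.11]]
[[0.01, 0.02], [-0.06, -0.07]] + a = [[-0.19, -0.11], [0.23, -0.18]]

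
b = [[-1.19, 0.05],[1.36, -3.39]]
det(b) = 3.966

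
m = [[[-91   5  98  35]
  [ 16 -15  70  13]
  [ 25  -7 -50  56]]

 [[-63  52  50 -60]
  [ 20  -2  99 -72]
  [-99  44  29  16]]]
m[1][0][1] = 52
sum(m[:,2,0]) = -74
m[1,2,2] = 29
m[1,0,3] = -60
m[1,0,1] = 52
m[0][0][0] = -91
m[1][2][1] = 44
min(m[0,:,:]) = -91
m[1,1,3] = -72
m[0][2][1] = -7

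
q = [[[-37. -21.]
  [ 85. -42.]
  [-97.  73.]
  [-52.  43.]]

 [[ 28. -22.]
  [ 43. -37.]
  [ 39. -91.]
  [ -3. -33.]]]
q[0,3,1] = 43.0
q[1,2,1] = -91.0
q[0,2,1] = 73.0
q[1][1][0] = 43.0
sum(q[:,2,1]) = -18.0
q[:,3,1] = [43.0, -33.0]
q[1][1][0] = 43.0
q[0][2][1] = 73.0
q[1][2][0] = 39.0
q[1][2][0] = 39.0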